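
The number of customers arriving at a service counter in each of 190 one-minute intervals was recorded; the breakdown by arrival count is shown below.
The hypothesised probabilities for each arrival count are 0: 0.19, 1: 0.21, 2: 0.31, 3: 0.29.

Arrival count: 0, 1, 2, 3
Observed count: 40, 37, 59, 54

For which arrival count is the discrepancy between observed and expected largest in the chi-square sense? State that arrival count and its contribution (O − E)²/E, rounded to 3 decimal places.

0, 0.421

Expected counts E_i = n·p_i: 190×0.19 = 36.1, 190×0.21 = 39.9, 190×0.31 = 58.9, 190×0.29 = 55.1.
cat         O        E   (O−E)²/E
0          40     36.1     0.4213
1          37     39.9     0.2108
2          59     58.9     0.0002
3          54     55.1     0.0220
The largest term is for 0: 0.421.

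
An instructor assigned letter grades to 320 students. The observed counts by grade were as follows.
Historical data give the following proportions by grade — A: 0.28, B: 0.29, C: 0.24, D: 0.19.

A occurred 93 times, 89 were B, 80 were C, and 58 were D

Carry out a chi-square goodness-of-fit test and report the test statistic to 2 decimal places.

0.55

Expected counts E_i = n·p_i: 320×0.28 = 89.6, 320×0.29 = 92.8, 320×0.24 = 76.8, 320×0.19 = 60.8.
A: (93 − 89.6)²/89.6 = 11.56/89.6 = 0.129
B: (89 − 92.8)²/92.8 = 14.44/92.8 = 0.156
C: (80 − 76.8)²/76.8 = 10.24/76.8 = 0.133
D: (58 − 60.8)²/60.8 = 7.84/60.8 = 0.129
Sum = 0.55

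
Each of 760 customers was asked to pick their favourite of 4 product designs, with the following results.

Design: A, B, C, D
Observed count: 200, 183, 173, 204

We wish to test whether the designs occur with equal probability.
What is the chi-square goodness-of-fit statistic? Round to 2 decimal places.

Expected count for each of the 4 categories: 760/4 = 190.
cat         O        E   (O−E)²/E
A         200      190      0.526
B         183      190      0.258
C         173      190      1.521
D         204      190      1.032
Sum = 3.34

3.34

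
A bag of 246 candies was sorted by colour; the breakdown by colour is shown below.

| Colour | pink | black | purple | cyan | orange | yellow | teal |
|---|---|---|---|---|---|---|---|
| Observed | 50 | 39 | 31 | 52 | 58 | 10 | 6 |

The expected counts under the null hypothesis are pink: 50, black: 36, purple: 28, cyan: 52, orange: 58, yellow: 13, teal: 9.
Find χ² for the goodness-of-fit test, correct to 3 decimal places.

2.264

cat         O        E   (O−E)²/E
pink       50       50     0.0000
black      39       36     0.2500
purple     31       28     0.3214
cyan       52       52     0.0000
orange     58       58     0.0000
yellow     10       13     0.6923
teal        6        9     1.0000
Sum = 2.264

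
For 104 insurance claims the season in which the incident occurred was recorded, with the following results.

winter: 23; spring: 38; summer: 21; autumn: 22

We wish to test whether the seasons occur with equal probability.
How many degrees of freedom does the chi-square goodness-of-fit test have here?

There are k = 4 categories and no parameters were estimated from the data, so df = 4 − 1 = 3.

3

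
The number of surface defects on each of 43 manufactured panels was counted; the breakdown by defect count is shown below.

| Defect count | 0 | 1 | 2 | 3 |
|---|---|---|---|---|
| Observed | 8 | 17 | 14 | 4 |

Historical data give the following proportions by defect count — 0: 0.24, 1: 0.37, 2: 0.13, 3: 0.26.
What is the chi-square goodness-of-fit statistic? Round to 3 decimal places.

17.860

Expected counts E_i = n·p_i: 43×0.24 = 10.32, 43×0.37 = 15.91, 43×0.13 = 5.59, 43×0.26 = 11.18.
0: (8 − 10.32)²/10.32 = 5.3824/10.32 = 0.5216
1: (17 − 15.91)²/15.91 = 1.1881/15.91 = 0.0747
2: (14 − 5.59)²/5.59 = 70.7281/5.59 = 12.6526
3: (4 − 11.18)²/11.18 = 51.5524/11.18 = 4.6111
Sum = 17.860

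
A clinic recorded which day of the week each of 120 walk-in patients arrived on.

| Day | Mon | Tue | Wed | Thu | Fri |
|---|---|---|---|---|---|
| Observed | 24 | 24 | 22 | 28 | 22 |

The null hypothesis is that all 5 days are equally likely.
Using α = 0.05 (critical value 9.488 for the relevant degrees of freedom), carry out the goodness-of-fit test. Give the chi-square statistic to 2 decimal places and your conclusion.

1.00; do not reject

Under H₀ each category has probability 1/5, so each expected count is 120/5 = 24.
cat         O        E   (O−E)²/E
Mon        24       24      0.000
Tue        24       24      0.000
Wed        22       24      0.167
Thu        28       24      0.667
Fri        22       24      0.167
Sum = 1.00
df = 4. Since 1.00 < 9.488, we do not reject H₀.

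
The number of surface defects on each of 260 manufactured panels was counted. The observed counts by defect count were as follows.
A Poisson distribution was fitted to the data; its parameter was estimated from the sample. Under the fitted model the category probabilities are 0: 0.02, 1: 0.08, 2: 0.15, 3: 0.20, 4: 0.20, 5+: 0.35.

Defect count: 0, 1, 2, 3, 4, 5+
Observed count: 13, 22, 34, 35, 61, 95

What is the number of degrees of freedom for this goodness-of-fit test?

There are k = 6 categories and 1 parameter estimated from the data, so df = 6 − 1 − 1 = 4.

4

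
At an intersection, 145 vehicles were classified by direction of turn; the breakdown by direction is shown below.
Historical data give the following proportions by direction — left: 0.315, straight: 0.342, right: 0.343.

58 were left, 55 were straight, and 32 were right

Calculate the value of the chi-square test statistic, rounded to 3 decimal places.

Expected counts E_i = n·p_i: 145×0.315 = 45.675, 145×0.342 = 49.59, 145×0.343 = 49.735.
left: (58 − 45.675)²/45.675 = 151.905625/45.675 = 3.3258
straight: (55 − 49.59)²/49.59 = 29.2681/49.59 = 0.5902
right: (32 − 49.735)²/49.735 = 314.530225/49.735 = 6.3241
Sum = 10.240

10.240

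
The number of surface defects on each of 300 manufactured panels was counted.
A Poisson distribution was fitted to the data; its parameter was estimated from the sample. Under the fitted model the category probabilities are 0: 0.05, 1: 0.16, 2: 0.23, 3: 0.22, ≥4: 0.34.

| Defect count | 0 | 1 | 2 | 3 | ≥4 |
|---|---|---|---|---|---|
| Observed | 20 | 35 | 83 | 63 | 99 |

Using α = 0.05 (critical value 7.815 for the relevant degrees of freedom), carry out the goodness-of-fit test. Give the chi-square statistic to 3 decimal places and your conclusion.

8.253; reject

Expected counts E_i = n·p_i: 300×0.05 = 15, 300×0.16 = 48, 300×0.23 = 69, 300×0.22 = 66, 300×0.34 = 102.
cat         O        E   (O−E)²/E
0          20       15     1.6667
1          35       48     3.5208
2          83       69     2.8406
3          63       66     0.1364
≥4         99      102     0.0882
Sum = 8.253
df = 3. Since 8.253 > 7.815, we reject H₀.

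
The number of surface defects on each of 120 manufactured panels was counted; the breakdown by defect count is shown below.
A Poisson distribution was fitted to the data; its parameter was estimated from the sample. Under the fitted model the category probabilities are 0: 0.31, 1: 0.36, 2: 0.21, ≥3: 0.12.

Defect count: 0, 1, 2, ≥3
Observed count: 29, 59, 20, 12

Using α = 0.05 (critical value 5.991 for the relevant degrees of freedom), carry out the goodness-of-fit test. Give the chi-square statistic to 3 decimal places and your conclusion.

9.059; reject

Expected counts E_i = n·p_i: 120×0.31 = 37.2, 120×0.36 = 43.2, 120×0.21 = 25.2, 120×0.12 = 14.4.
χ² = (29−37.2)²/37.2 + (59−43.2)²/43.2 + (20−25.2)²/25.2 + (12−14.4)²/14.4
   = 1.8075 + 5.7787 + 1.0730 + 0.4000
Sum = 9.059
df = 2. Since 9.059 > 5.991, we reject H₀.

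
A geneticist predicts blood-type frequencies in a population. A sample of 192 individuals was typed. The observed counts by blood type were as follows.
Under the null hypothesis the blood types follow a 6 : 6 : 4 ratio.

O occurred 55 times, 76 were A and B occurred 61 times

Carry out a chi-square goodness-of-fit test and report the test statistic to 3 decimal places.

Ratio total = 16. Expected counts: 192×6/16 = 72, 192×6/16 = 72, 192×4/16 = 48.
cat         O        E   (O−E)²/E
O          55       72     4.0139
A          76       72     0.2222
B          61       48     3.5208
Sum = 7.757

7.757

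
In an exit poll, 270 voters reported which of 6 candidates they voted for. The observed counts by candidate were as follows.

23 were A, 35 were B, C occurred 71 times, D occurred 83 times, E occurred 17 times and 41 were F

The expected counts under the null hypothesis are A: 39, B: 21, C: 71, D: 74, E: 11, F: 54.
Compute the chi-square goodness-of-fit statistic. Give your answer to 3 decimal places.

23.394

χ² = (23−39)²/39 + (35−21)²/21 + (71−71)²/71 + (83−74)²/74 + (17−11)²/11 + (41−54)²/54
   = 6.5641 + 9.3333 + 0.0000 + 1.0946 + 3.2727 + 3.1296
Sum = 23.394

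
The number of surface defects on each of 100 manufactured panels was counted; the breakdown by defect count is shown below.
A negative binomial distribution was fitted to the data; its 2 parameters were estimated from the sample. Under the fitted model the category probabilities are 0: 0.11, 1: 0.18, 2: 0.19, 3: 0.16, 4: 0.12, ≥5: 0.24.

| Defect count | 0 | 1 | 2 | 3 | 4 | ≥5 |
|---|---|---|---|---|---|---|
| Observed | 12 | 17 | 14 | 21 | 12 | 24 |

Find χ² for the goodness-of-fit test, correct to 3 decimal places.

3.025

Expected counts E_i = n·p_i: 100×0.11 = 11, 100×0.18 = 18, 100×0.19 = 19, 100×0.16 = 16, 100×0.12 = 12, 100×0.24 = 24.
cat         O        E   (O−E)²/E
0          12       11     0.0909
1          17       18     0.0556
2          14       19     1.3158
3          21       16     1.5625
4          12       12     0.0000
≥5         24       24     0.0000
Sum = 3.025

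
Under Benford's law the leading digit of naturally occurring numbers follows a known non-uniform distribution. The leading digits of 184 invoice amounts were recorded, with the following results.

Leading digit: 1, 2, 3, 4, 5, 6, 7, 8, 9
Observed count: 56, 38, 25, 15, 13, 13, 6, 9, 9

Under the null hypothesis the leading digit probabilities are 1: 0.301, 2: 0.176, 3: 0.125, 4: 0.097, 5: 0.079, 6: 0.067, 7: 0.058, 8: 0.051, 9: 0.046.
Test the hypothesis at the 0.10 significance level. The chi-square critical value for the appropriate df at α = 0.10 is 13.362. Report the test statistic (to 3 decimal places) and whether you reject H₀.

Expected counts E_i = n·p_i: 184×0.301 = 55.384, 184×0.176 = 32.384, 184×0.125 = 23, 184×0.097 = 17.848, 184×0.079 = 14.536, 184×0.067 = 12.328, 184×0.058 = 10.672, 184×0.051 = 9.384, 184×0.046 = 8.464.
1: (56 − 55.384)²/55.384 = 0.379456/55.384 = 0.0069
2: (38 − 32.384)²/32.384 = 31.539456/32.384 = 0.9739
3: (25 − 23)²/23 = 4/23 = 0.1739
4: (15 − 17.848)²/17.848 = 8.111104/17.848 = 0.4545
5: (13 − 14.536)²/14.536 = 2.359296/14.536 = 0.1623
6: (13 − 12.328)²/12.328 = 0.451584/12.328 = 0.0366
7: (6 − 10.672)²/10.672 = 21.827584/10.672 = 2.0453
8: (9 − 9.384)²/9.384 = 0.147456/9.384 = 0.0157
9: (9 − 8.464)²/8.464 = 0.287296/8.464 = 0.0339
Sum = 3.903
df = 8. Since 3.903 < 13.362, we do not reject H₀.

3.903; do not reject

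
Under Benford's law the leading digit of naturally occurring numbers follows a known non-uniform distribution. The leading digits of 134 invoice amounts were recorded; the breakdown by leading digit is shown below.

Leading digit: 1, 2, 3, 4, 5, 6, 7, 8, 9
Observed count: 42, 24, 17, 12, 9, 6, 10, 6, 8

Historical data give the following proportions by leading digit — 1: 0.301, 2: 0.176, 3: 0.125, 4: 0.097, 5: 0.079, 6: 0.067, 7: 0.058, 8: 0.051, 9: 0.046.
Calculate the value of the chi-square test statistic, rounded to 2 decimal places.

Expected counts E_i = n·p_i: 134×0.301 = 40.334, 134×0.176 = 23.584, 134×0.125 = 16.75, 134×0.097 = 12.998, 134×0.079 = 10.586, 134×0.067 = 8.978, 134×0.058 = 7.772, 134×0.051 = 6.834, 134×0.046 = 6.164.
1: (42 − 40.334)²/40.334 = 2.775556/40.334 = 0.069
2: (24 − 23.584)²/23.584 = 0.173056/23.584 = 0.007
3: (17 − 16.75)²/16.75 = 0.0625/16.75 = 0.004
4: (12 − 12.998)²/12.998 = 0.996004/12.998 = 0.077
5: (9 − 10.586)²/10.586 = 2.515396/10.586 = 0.238
6: (6 − 8.978)²/8.978 = 8.868484/8.978 = 0.988
7: (10 − 7.772)²/7.772 = 4.963984/7.772 = 0.639
8: (6 − 6.834)²/6.834 = 0.695556/6.834 = 0.102
9: (8 − 6.164)²/6.164 = 3.370896/6.164 = 0.547
Sum = 2.67

2.67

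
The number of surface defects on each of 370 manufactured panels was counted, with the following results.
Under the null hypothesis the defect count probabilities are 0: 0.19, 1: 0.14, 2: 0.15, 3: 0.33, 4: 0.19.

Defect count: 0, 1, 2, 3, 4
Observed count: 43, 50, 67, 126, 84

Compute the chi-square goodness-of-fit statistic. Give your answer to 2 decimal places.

15.84

Expected counts E_i = n·p_i: 370×0.19 = 70.3, 370×0.14 = 51.8, 370×0.15 = 55.5, 370×0.33 = 122.1, 370×0.19 = 70.3.
χ² = (43−70.3)²/70.3 + (50−51.8)²/51.8 + (67−55.5)²/55.5 + (126−122.1)²/122.1 + (84−70.3)²/70.3
   = 10.602 + 0.063 + 2.383 + 0.125 + 2.670
Sum = 15.84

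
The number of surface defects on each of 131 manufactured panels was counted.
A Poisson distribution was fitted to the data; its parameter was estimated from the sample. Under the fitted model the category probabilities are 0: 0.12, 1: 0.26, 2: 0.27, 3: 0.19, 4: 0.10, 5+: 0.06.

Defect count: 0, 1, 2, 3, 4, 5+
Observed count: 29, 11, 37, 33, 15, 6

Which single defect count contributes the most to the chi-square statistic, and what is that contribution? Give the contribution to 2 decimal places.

Expected counts E_i = n·p_i: 131×0.12 = 15.72, 131×0.26 = 34.06, 131×0.27 = 35.37, 131×0.19 = 24.89, 131×0.10 = 13.1, 131×0.06 = 7.86.
χ² = (29−15.72)²/15.72 + (11−34.06)²/34.06 + (37−35.37)²/35.37 + (33−24.89)²/24.89 + (15−13.1)²/13.1 + (6−7.86)²/7.86
   = 11.219 + 15.613 + 0.075 + 2.643 + 0.276 + 0.440
The largest term is for 1: 15.61.

1, 15.61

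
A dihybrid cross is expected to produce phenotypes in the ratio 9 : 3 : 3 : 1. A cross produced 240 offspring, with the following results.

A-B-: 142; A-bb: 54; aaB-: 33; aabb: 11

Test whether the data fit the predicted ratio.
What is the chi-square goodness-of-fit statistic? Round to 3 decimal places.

Ratio total = 16. Expected counts: 240×9/16 = 135, 240×3/16 = 45, 240×3/16 = 45, 240×1/16 = 15.
cat         O        E   (O−E)²/E
A-B-      142      135     0.3630
A-bb       54       45     1.8000
aaB-       33       45     3.2000
aabb       11       15     1.0667
Sum = 6.430

6.430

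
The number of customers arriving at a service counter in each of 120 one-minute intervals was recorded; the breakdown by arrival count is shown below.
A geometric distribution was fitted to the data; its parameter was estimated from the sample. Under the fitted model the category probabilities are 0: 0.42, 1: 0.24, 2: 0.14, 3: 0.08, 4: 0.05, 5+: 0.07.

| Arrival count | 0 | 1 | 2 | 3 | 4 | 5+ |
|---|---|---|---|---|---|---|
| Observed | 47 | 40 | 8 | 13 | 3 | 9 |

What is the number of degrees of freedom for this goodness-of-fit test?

There are k = 6 categories and 1 parameter estimated from the data, so df = 6 − 1 − 1 = 4.

4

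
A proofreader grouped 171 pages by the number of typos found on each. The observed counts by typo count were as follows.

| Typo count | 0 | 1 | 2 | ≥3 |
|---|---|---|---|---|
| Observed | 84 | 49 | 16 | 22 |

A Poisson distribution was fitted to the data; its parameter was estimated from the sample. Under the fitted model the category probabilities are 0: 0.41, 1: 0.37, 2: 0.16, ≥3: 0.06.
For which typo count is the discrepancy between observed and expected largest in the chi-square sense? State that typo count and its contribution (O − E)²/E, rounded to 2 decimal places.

Expected counts E_i = n·p_i: 171×0.41 = 70.11, 171×0.37 = 63.27, 171×0.16 = 27.36, 171×0.06 = 10.26.
cat         O        E   (O−E)²/E
0          84    70.11      2.752
1          49    63.27      3.218
2          16    27.36      4.717
≥3         22    10.26     13.433
The largest term is for ≥3: 13.43.

≥3, 13.43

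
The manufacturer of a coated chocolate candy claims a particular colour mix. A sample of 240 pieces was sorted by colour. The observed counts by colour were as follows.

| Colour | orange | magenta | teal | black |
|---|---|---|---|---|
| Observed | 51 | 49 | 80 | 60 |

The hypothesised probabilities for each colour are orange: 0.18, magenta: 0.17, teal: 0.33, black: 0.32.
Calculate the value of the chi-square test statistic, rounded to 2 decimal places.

6.74

Expected counts E_i = n·p_i: 240×0.18 = 43.2, 240×0.17 = 40.8, 240×0.33 = 79.2, 240×0.32 = 76.8.
cat          O        E   (O−E)²/E
orange      51     43.2      1.408
magenta     49     40.8      1.648
teal        80     79.2      0.008
black       60     76.8      3.675
Sum = 6.74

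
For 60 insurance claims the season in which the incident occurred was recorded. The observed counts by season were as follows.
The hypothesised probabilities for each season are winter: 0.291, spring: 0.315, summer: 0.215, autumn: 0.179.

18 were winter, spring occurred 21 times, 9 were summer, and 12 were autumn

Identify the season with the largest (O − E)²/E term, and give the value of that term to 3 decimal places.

summer, 1.179

Expected counts E_i = n·p_i: 60×0.291 = 17.46, 60×0.315 = 18.9, 60×0.215 = 12.9, 60×0.179 = 10.74.
cat         O        E   (O−E)²/E
winter     18    17.46     0.0167
spring     21     18.9     0.2333
summer      9     12.9     1.1791
autumn     12    10.74     0.1478
The largest term is for summer: 1.179.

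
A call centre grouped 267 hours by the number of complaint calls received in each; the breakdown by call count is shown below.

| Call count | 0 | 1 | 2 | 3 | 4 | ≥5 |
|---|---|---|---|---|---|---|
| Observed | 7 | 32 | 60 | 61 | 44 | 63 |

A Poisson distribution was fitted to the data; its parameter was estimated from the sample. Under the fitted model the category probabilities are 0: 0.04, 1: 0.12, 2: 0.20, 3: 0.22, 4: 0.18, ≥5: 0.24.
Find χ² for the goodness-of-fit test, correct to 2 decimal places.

2.53

Expected counts E_i = n·p_i: 267×0.04 = 10.68, 267×0.12 = 32.04, 267×0.20 = 53.4, 267×0.22 = 58.74, 267×0.18 = 48.06, 267×0.24 = 64.08.
χ² = (7−10.68)²/10.68 + (32−32.04)²/32.04 + (60−53.4)²/53.4 + (61−58.74)²/58.74 + (44−48.06)²/48.06 + (63−64.08)²/64.08
   = 1.268 + 0.000 + 0.816 + 0.087 + 0.343 + 0.018
Sum = 2.53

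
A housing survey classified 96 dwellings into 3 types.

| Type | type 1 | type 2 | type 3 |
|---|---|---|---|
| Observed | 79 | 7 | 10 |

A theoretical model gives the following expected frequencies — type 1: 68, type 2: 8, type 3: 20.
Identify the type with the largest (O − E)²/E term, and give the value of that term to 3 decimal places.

cat         O        E   (O−E)²/E
type 1     79       68     1.7794
type 2      7        8     0.1250
type 3     10       20     5.0000
The largest term is for type 3: 5.000.

type 3, 5.000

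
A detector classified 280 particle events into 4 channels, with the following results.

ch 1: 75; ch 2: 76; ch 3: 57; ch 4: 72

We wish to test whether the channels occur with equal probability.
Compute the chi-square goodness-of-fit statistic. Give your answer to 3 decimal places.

Under H₀ each category has probability 1/4, so each expected count is 280/4 = 70.
χ² = (75−70)²/70 + (76−70)²/70 + (57−70)²/70 + (72−70)²/70
   = 0.3571 + 0.5143 + 2.4143 + 0.0571
Sum = 3.343

3.343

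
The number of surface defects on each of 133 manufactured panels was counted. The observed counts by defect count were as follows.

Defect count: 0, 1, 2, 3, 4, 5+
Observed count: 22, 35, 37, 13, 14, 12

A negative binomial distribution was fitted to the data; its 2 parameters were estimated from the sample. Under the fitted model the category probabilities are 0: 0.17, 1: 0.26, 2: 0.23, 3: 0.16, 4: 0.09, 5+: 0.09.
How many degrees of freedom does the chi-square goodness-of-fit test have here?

3

There are k = 6 categories and 2 parameters estimated from the data, so df = 6 − 1 − 2 = 3.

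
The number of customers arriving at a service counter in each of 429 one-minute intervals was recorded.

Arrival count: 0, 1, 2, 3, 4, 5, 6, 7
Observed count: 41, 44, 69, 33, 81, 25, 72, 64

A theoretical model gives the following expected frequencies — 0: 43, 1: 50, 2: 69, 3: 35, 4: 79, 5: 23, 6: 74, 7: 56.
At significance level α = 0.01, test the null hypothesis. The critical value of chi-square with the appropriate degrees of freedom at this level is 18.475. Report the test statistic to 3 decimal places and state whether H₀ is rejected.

χ² = (41−43)²/43 + (44−50)²/50 + (69−69)²/69 + (33−35)²/35 + (81−79)²/79 + (25−23)²/23 + (72−74)²/74 + (64−56)²/56
   = 0.0930 + 0.7200 + 0.0000 + 0.1143 + 0.0506 + 0.1739 + 0.0541 + 1.1429
Sum = 2.349
df = 7. Since 2.349 < 18.475, we do not reject H₀.

2.349; do not reject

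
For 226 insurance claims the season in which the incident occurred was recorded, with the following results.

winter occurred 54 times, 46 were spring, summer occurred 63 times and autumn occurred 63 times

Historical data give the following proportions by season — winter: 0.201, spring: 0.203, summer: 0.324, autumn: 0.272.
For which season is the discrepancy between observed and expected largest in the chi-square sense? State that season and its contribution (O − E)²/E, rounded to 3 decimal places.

winter, 1.618

Expected counts E_i = n·p_i: 226×0.201 = 45.426, 226×0.203 = 45.878, 226×0.324 = 73.224, 226×0.272 = 61.472.
winter: (54 − 45.426)²/45.426 = 73.513476/45.426 = 1.6183
spring: (46 − 45.878)²/45.878 = 0.014884/45.878 = 0.0003
summer: (63 − 73.224)²/73.224 = 104.530176/73.224 = 1.4275
autumn: (63 − 61.472)²/61.472 = 2.334784/61.472 = 0.0380
The largest term is for winter: 1.618.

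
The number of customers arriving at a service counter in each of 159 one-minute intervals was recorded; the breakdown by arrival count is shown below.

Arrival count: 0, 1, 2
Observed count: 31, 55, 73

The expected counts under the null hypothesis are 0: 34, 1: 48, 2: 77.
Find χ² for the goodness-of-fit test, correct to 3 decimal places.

0: (31 − 34)²/34 = 9/34 = 0.2647
1: (55 − 48)²/48 = 49/48 = 1.0208
2: (73 − 77)²/77 = 16/77 = 0.2078
Sum = 1.493

1.493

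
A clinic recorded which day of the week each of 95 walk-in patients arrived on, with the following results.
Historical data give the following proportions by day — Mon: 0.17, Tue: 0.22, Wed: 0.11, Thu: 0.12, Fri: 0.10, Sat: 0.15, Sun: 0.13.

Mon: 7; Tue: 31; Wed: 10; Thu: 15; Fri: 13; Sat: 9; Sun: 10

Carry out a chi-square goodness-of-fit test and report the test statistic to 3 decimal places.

Expected counts E_i = n·p_i: 95×0.17 = 16.15, 95×0.22 = 20.9, 95×0.11 = 10.45, 95×0.12 = 11.4, 95×0.10 = 9.5, 95×0.15 = 14.25, 95×0.13 = 12.35.
Mon: (7 − 16.15)²/16.15 = 83.7225/16.15 = 5.1841
Tue: (31 − 20.9)²/20.9 = 102.01/20.9 = 4.8809
Wed: (10 − 10.45)²/10.45 = 0.2025/10.45 = 0.0194
Thu: (15 − 11.4)²/11.4 = 12.96/11.4 = 1.1368
Fri: (13 − 9.5)²/9.5 = 12.25/9.5 = 1.2895
Sat: (9 − 14.25)²/14.25 = 27.5625/14.25 = 1.9342
Sun: (10 − 12.35)²/12.35 = 5.5225/12.35 = 0.4472
Sum = 14.892

14.892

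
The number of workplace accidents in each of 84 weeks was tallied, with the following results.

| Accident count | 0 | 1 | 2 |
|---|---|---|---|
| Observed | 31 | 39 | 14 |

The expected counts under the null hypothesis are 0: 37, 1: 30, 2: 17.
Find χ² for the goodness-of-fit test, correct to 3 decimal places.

χ² = (31−37)²/37 + (39−30)²/30 + (14−17)²/17
   = 0.9730 + 2.7000 + 0.5294
Sum = 4.202

4.202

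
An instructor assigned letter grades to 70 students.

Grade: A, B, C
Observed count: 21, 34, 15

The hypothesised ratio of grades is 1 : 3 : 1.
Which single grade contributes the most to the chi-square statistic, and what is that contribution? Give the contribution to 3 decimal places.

Ratio total = 5. Expected counts: 70×1/5 = 14, 70×3/5 = 42, 70×1/5 = 14.
A: (21 − 14)²/14 = 49/14 = 3.5000
B: (34 − 42)²/42 = 64/42 = 1.5238
C: (15 − 14)²/14 = 1/14 = 0.0714
The largest term is for A: 3.500.

A, 3.500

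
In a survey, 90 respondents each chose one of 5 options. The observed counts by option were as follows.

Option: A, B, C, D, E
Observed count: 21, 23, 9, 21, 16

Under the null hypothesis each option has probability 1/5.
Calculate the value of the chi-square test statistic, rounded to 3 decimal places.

Under H₀ each category has probability 1/5, so each expected count is 90/5 = 18.
A: (21 − 18)²/18 = 9/18 = 0.5000
B: (23 − 18)²/18 = 25/18 = 1.3889
C: (9 − 18)²/18 = 81/18 = 4.5000
D: (21 − 18)²/18 = 9/18 = 0.5000
E: (16 − 18)²/18 = 4/18 = 0.2222
Sum = 7.111

7.111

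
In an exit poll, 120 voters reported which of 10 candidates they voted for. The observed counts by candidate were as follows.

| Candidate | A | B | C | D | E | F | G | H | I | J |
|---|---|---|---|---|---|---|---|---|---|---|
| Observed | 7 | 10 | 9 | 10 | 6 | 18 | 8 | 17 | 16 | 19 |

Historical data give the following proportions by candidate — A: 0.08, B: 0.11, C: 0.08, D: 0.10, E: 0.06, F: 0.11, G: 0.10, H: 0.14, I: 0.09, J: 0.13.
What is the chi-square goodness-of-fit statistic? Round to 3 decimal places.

Expected counts E_i = n·p_i: 120×0.08 = 9.6, 120×0.11 = 13.2, 120×0.08 = 9.6, 120×0.10 = 12, 120×0.06 = 7.2, 120×0.11 = 13.2, 120×0.10 = 12, 120×0.14 = 16.8, 120×0.09 = 10.8, 120×0.13 = 15.6.
χ² = (7−9.6)²/9.6 + (10−13.2)²/13.2 + (9−9.6)²/9.6 + (10−12)²/12 + (6−7.2)²/7.2 + (18−13.2)²/13.2 + (8−12)²/12 + (17−16.8)²/16.8 + (16−10.8)²/10.8 + (19−15.6)²/15.6
   = 0.7042 + 0.7758 + 0.0375 + 0.3333 + 0.2000 + 1.7455 + 1.3333 + 0.0024 + 2.5037 + 0.7410
Sum = 8.377

8.377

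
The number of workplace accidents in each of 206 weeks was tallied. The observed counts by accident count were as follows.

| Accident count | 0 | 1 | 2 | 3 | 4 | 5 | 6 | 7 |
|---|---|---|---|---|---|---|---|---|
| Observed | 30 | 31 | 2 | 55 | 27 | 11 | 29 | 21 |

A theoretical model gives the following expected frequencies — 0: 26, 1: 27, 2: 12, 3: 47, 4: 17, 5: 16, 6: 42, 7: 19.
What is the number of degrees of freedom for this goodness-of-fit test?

There are k = 8 categories and no parameters were estimated from the data, so df = 8 − 1 = 7.

7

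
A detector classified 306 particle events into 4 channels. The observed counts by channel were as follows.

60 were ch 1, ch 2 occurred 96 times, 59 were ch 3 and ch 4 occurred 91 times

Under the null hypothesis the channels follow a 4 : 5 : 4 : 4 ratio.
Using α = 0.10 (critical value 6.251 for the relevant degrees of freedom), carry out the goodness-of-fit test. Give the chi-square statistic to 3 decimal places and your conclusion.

Ratio total = 17. Expected counts: 306×4/17 = 72, 306×5/17 = 90, 306×4/17 = 72, 306×4/17 = 72.
ch 1: (60 − 72)²/72 = 144/72 = 2.0000
ch 2: (96 − 90)²/90 = 36/90 = 0.4000
ch 3: (59 − 72)²/72 = 169/72 = 2.3472
ch 4: (91 − 72)²/72 = 361/72 = 5.0139
Sum = 9.761
df = 3. Since 9.761 > 6.251, we reject H₀.

9.761; reject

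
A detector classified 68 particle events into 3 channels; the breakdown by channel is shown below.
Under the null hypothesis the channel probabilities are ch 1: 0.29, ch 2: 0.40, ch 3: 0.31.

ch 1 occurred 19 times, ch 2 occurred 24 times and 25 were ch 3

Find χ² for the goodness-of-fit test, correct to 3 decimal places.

Expected counts E_i = n·p_i: 68×0.29 = 19.72, 68×0.40 = 27.2, 68×0.31 = 21.08.
χ² = (19−19.72)²/19.72 + (24−27.2)²/27.2 + (25−21.08)²/21.08
   = 0.0263 + 0.3765 + 0.7290
Sum = 1.132

1.132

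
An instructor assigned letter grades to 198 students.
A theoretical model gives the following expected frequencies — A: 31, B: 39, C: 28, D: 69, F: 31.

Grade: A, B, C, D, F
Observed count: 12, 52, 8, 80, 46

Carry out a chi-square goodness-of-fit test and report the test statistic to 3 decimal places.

39.276

cat         O        E   (O−E)²/E
A          12       31    11.6452
B          52       39     4.3333
C           8       28    14.2857
D          80       69     1.7536
F          46       31     7.2581
Sum = 39.276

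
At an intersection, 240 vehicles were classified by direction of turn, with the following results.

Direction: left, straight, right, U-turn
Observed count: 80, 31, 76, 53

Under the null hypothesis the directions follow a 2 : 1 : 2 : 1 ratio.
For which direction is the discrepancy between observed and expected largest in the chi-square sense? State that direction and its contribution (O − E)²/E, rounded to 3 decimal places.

Ratio total = 6. Expected counts: 240×2/6 = 80, 240×1/6 = 40, 240×2/6 = 80, 240×1/6 = 40.
cat           O        E   (O−E)²/E
left         80       80     0.0000
straight     31       40     2.0250
right        76       80     0.2000
U-turn       53       40     4.2250
The largest term is for U-turn: 4.225.

U-turn, 4.225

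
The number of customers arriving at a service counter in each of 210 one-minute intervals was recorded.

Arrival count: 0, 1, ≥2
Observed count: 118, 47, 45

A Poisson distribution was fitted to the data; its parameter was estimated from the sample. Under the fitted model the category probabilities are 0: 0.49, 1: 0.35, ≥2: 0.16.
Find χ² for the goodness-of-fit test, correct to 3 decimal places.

15.638

Expected counts E_i = n·p_i: 210×0.49 = 102.9, 210×0.35 = 73.5, 210×0.16 = 33.6.
χ² = (118−102.9)²/102.9 + (47−73.5)²/73.5 + (45−33.6)²/33.6
   = 2.2158 + 9.5544 + 3.8679
Sum = 15.638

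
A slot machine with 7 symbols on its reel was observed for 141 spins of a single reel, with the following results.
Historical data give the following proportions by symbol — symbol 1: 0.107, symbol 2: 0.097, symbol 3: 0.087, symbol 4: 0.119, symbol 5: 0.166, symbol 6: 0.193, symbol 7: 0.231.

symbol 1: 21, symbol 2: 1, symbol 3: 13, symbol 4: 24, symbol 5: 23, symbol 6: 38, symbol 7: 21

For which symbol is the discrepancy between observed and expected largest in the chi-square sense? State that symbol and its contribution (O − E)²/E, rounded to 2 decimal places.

symbol 2, 11.75

Expected counts E_i = n·p_i: 141×0.107 = 15.087, 141×0.097 = 13.677, 141×0.087 = 12.267, 141×0.119 = 16.779, 141×0.166 = 23.406, 141×0.193 = 27.213, 141×0.231 = 32.571.
symbol 1: (21 − 15.087)²/15.087 = 34.963569/15.087 = 2.317
symbol 2: (1 − 13.677)²/13.677 = 160.706329/13.677 = 11.750
symbol 3: (13 − 12.267)²/12.267 = 0.537289/12.267 = 0.044
symbol 4: (24 − 16.779)²/16.779 = 52.142841/16.779 = 3.108
symbol 5: (23 − 23.406)²/23.406 = 0.164836/23.406 = 0.007
symbol 6: (38 − 27.213)²/27.213 = 116.359369/27.213 = 4.276
symbol 7: (21 − 32.571)²/32.571 = 133.888041/32.571 = 4.111
The largest term is for symbol 2: 11.75.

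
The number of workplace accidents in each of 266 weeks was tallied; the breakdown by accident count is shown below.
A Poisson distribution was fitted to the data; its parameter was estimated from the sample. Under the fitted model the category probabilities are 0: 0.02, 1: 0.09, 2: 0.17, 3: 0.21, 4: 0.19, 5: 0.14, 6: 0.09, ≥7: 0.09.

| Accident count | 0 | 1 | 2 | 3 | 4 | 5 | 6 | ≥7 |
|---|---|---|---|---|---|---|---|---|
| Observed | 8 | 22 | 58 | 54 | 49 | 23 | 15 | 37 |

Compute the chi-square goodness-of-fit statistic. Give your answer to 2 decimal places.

Expected counts E_i = n·p_i: 266×0.02 = 5.32, 266×0.09 = 23.94, 266×0.17 = 45.22, 266×0.21 = 55.86, 266×0.19 = 50.54, 266×0.14 = 37.24, 266×0.09 = 23.94, 266×0.09 = 23.94.
χ² = (8−5.32)²/5.32 + (22−23.94)²/23.94 + (58−45.22)²/45.22 + (54−55.86)²/55.86 + (49−50.54)²/50.54 + (23−37.24)²/37.24 + (15−23.94)²/23.94 + (37−23.94)²/23.94
   = 1.350 + 0.157 + 3.612 + 0.062 + 0.047 + 5.445 + 3.338 + 7.125
Sum = 21.14

21.14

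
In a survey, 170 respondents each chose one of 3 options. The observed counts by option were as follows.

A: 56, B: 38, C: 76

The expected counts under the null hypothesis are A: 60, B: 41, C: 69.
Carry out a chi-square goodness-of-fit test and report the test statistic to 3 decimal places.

1.196

χ² = (56−60)²/60 + (38−41)²/41 + (76−69)²/69
   = 0.2667 + 0.2195 + 0.7101
Sum = 1.196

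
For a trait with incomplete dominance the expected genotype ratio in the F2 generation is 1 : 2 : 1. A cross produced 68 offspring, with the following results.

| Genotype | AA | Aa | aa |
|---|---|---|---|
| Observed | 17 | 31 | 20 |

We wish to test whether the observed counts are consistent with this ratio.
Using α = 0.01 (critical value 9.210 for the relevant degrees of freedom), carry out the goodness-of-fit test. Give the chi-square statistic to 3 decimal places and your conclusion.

Ratio total = 4. Expected counts: 68×1/4 = 17, 68×2/4 = 34, 68×1/4 = 17.
cat         O        E   (O−E)²/E
AA         17       17     0.0000
Aa         31       34     0.2647
aa         20       17     0.5294
Sum = 0.794
df = 2. Since 0.794 < 9.210, we do not reject H₀.

0.794; do not reject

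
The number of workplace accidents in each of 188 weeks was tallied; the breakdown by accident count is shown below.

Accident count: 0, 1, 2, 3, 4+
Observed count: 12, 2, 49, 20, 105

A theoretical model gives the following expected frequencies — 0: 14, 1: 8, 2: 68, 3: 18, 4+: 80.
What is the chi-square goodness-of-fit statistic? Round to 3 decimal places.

18.129

cat         O        E   (O−E)²/E
0          12       14     0.2857
1           2        8     4.5000
2          49       68     5.3088
3          20       18     0.2222
4+        105       80     7.8125
Sum = 18.129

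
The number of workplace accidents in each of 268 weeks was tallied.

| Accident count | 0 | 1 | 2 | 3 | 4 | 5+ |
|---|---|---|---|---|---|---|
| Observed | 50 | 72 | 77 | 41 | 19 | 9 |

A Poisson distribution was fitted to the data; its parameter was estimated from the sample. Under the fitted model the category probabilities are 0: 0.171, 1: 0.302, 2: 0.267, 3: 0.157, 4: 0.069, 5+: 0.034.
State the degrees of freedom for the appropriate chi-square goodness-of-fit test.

There are k = 6 categories and 1 parameter estimated from the data, so df = 6 − 1 − 1 = 4.

4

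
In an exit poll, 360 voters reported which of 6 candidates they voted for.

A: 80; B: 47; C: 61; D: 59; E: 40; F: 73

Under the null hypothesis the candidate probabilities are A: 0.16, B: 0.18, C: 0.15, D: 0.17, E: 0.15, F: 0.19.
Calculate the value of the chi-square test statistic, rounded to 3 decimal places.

Expected counts E_i = n·p_i: 360×0.16 = 57.6, 360×0.18 = 64.8, 360×0.15 = 54, 360×0.17 = 61.2, 360×0.15 = 54, 360×0.19 = 68.4.
A: (80 − 57.6)²/57.6 = 501.76/57.6 = 8.7111
B: (47 − 64.8)²/64.8 = 316.84/64.8 = 4.8895
C: (61 − 54)²/54 = 49/54 = 0.9074
D: (59 − 61.2)²/61.2 = 4.84/61.2 = 0.0791
E: (40 − 54)²/54 = 196/54 = 3.6296
F: (73 − 68.4)²/68.4 = 21.16/68.4 = 0.3094
Sum = 18.526

18.526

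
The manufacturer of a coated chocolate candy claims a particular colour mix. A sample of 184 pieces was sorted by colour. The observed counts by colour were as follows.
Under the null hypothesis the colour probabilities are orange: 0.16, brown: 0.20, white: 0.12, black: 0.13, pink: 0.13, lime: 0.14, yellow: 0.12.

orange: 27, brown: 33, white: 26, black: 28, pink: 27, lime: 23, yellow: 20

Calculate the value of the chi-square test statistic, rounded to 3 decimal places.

Expected counts E_i = n·p_i: 184×0.16 = 29.44, 184×0.20 = 36.8, 184×0.12 = 22.08, 184×0.13 = 23.92, 184×0.13 = 23.92, 184×0.14 = 25.76, 184×0.12 = 22.08.
χ² = (27−29.44)²/29.44 + (33−36.8)²/36.8 + (26−22.08)²/22.08 + (28−23.92)²/23.92 + (27−23.92)²/23.92 + (23−25.76)²/25.76 + (20−22.08)²/22.08
   = 0.2022 + 0.3924 + 0.6959 + 0.6959 + 0.3966 + 0.2957 + 0.1959
Sum = 2.875

2.875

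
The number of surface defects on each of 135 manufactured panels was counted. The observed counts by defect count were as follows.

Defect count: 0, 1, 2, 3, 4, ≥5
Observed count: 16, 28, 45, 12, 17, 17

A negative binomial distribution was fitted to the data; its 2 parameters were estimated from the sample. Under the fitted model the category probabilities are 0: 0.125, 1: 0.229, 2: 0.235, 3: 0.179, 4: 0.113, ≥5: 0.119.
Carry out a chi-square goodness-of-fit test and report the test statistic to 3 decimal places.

12.253

Expected counts E_i = n·p_i: 135×0.125 = 16.875, 135×0.229 = 30.915, 135×0.235 = 31.725, 135×0.179 = 24.165, 135×0.113 = 15.255, 135×0.119 = 16.065.
χ² = (16−16.875)²/16.875 + (28−30.915)²/30.915 + (45−31.725)²/31.725 + (12−24.165)²/24.165 + (17−15.255)²/15.255 + (17−16.065)²/16.065
   = 0.0454 + 0.2749 + 5.5548 + 6.1240 + 0.1996 + 0.0544
Sum = 12.253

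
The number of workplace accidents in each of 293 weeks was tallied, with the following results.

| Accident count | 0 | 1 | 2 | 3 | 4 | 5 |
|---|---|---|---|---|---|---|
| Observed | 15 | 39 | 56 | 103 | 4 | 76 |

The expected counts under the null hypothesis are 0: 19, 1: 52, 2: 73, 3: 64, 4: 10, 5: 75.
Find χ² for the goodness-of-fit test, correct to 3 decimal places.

35.430

0: (15 − 19)²/19 = 16/19 = 0.8421
1: (39 − 52)²/52 = 169/52 = 3.2500
2: (56 − 73)²/73 = 289/73 = 3.9589
3: (103 − 64)²/64 = 1521/64 = 23.7656
4: (4 − 10)²/10 = 36/10 = 3.6000
5: (76 − 75)²/75 = 1/75 = 0.0133
Sum = 35.430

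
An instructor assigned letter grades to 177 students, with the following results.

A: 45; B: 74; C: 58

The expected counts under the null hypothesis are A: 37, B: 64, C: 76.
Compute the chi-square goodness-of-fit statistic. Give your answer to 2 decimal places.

cat         O        E   (O−E)²/E
A          45       37      1.730
B          74       64      1.563
C          58       76      4.263
Sum = 7.56

7.56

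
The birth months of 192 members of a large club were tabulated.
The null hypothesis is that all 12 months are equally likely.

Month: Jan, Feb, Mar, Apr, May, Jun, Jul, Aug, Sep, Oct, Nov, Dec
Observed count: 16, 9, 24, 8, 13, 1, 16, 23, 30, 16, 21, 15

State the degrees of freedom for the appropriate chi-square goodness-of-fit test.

11

There are k = 12 categories and no parameters were estimated from the data, so df = 12 − 1 = 11.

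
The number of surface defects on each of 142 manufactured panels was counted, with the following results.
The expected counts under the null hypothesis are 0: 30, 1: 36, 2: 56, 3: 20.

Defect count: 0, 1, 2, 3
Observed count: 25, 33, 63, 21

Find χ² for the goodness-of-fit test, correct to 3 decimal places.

cat         O        E   (O−E)²/E
0          25       30     0.8333
1          33       36     0.2500
2          63       56     0.8750
3          21       20     0.0500
Sum = 2.008

2.008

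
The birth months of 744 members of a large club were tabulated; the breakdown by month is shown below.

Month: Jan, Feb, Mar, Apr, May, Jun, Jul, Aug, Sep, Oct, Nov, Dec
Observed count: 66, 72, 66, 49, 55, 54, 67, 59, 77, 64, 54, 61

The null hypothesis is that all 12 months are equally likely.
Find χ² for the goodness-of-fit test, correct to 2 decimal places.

11.97

Under H₀ each category has probability 1/12, so each expected count is 744/12 = 62.
χ² = (66−62)²/62 + (72−62)²/62 + (66−62)²/62 + (49−62)²/62 + (55−62)²/62 + (54−62)²/62 + (67−62)²/62 + (59−62)²/62 + (77−62)²/62 + (64−62)²/62 + (54−62)²/62 + (61−62)²/62
   = 0.258 + 1.613 + 0.258 + 2.726 + 0.790 + 1.032 + 0.403 + 0.145 + 3.629 + 0.065 + 1.032 + 0.016
Sum = 11.97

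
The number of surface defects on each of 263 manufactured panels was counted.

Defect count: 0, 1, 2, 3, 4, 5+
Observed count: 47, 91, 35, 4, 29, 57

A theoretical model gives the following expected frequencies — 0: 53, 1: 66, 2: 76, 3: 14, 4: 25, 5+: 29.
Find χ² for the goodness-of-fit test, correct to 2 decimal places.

67.08

cat         O        E   (O−E)²/E
0          47       53      0.679
1          91       66      9.470
2          35       76     22.118
3           4       14      7.143
4          29       25      0.640
5+         57       29     27.034
Sum = 67.08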